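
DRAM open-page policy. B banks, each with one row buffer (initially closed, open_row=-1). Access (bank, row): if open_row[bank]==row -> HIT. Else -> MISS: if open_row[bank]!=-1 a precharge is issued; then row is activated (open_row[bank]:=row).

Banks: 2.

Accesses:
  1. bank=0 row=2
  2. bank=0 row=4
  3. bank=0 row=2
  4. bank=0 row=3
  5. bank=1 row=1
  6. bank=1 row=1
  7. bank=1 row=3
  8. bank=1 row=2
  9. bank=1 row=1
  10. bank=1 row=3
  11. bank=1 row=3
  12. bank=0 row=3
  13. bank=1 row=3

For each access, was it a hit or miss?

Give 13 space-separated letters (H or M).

Acc 1: bank0 row2 -> MISS (open row2); precharges=0
Acc 2: bank0 row4 -> MISS (open row4); precharges=1
Acc 3: bank0 row2 -> MISS (open row2); precharges=2
Acc 4: bank0 row3 -> MISS (open row3); precharges=3
Acc 5: bank1 row1 -> MISS (open row1); precharges=3
Acc 6: bank1 row1 -> HIT
Acc 7: bank1 row3 -> MISS (open row3); precharges=4
Acc 8: bank1 row2 -> MISS (open row2); precharges=5
Acc 9: bank1 row1 -> MISS (open row1); precharges=6
Acc 10: bank1 row3 -> MISS (open row3); precharges=7
Acc 11: bank1 row3 -> HIT
Acc 12: bank0 row3 -> HIT
Acc 13: bank1 row3 -> HIT

Answer: M M M M M H M M M M H H H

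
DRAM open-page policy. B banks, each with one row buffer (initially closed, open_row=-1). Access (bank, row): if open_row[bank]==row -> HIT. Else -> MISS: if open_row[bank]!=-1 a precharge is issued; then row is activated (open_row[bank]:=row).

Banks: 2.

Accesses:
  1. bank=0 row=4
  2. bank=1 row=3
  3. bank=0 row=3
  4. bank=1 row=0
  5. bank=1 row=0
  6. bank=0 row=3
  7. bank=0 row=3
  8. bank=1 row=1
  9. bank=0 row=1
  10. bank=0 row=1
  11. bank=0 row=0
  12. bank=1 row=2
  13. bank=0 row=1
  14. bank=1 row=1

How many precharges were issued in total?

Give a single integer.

Acc 1: bank0 row4 -> MISS (open row4); precharges=0
Acc 2: bank1 row3 -> MISS (open row3); precharges=0
Acc 3: bank0 row3 -> MISS (open row3); precharges=1
Acc 4: bank1 row0 -> MISS (open row0); precharges=2
Acc 5: bank1 row0 -> HIT
Acc 6: bank0 row3 -> HIT
Acc 7: bank0 row3 -> HIT
Acc 8: bank1 row1 -> MISS (open row1); precharges=3
Acc 9: bank0 row1 -> MISS (open row1); precharges=4
Acc 10: bank0 row1 -> HIT
Acc 11: bank0 row0 -> MISS (open row0); precharges=5
Acc 12: bank1 row2 -> MISS (open row2); precharges=6
Acc 13: bank0 row1 -> MISS (open row1); precharges=7
Acc 14: bank1 row1 -> MISS (open row1); precharges=8

Answer: 8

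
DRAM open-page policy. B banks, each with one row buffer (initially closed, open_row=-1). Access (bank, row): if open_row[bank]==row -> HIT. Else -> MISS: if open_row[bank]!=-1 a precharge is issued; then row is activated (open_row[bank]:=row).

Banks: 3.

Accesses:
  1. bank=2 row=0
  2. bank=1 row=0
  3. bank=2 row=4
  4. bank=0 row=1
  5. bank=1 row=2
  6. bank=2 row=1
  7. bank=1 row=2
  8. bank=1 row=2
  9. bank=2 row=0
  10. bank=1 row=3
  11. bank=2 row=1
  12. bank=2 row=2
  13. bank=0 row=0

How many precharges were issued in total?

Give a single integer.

Answer: 8

Derivation:
Acc 1: bank2 row0 -> MISS (open row0); precharges=0
Acc 2: bank1 row0 -> MISS (open row0); precharges=0
Acc 3: bank2 row4 -> MISS (open row4); precharges=1
Acc 4: bank0 row1 -> MISS (open row1); precharges=1
Acc 5: bank1 row2 -> MISS (open row2); precharges=2
Acc 6: bank2 row1 -> MISS (open row1); precharges=3
Acc 7: bank1 row2 -> HIT
Acc 8: bank1 row2 -> HIT
Acc 9: bank2 row0 -> MISS (open row0); precharges=4
Acc 10: bank1 row3 -> MISS (open row3); precharges=5
Acc 11: bank2 row1 -> MISS (open row1); precharges=6
Acc 12: bank2 row2 -> MISS (open row2); precharges=7
Acc 13: bank0 row0 -> MISS (open row0); precharges=8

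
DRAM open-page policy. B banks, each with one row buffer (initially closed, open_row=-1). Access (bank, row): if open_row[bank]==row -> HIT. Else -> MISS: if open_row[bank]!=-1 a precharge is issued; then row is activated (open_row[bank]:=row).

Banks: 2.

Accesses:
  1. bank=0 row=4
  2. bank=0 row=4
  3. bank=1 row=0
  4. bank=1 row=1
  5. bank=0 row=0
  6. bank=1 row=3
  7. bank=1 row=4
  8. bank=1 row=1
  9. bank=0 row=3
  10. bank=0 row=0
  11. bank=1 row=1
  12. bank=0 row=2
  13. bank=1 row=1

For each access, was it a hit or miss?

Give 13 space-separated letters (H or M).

Acc 1: bank0 row4 -> MISS (open row4); precharges=0
Acc 2: bank0 row4 -> HIT
Acc 3: bank1 row0 -> MISS (open row0); precharges=0
Acc 4: bank1 row1 -> MISS (open row1); precharges=1
Acc 5: bank0 row0 -> MISS (open row0); precharges=2
Acc 6: bank1 row3 -> MISS (open row3); precharges=3
Acc 7: bank1 row4 -> MISS (open row4); precharges=4
Acc 8: bank1 row1 -> MISS (open row1); precharges=5
Acc 9: bank0 row3 -> MISS (open row3); precharges=6
Acc 10: bank0 row0 -> MISS (open row0); precharges=7
Acc 11: bank1 row1 -> HIT
Acc 12: bank0 row2 -> MISS (open row2); precharges=8
Acc 13: bank1 row1 -> HIT

Answer: M H M M M M M M M M H M H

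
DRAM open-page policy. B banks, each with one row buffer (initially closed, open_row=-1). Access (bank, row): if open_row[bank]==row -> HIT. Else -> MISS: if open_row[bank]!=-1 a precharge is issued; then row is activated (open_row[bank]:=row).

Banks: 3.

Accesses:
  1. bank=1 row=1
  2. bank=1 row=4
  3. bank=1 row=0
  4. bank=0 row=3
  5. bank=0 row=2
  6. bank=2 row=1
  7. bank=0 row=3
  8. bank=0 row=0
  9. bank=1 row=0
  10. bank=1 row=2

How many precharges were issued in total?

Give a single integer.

Answer: 6

Derivation:
Acc 1: bank1 row1 -> MISS (open row1); precharges=0
Acc 2: bank1 row4 -> MISS (open row4); precharges=1
Acc 3: bank1 row0 -> MISS (open row0); precharges=2
Acc 4: bank0 row3 -> MISS (open row3); precharges=2
Acc 5: bank0 row2 -> MISS (open row2); precharges=3
Acc 6: bank2 row1 -> MISS (open row1); precharges=3
Acc 7: bank0 row3 -> MISS (open row3); precharges=4
Acc 8: bank0 row0 -> MISS (open row0); precharges=5
Acc 9: bank1 row0 -> HIT
Acc 10: bank1 row2 -> MISS (open row2); precharges=6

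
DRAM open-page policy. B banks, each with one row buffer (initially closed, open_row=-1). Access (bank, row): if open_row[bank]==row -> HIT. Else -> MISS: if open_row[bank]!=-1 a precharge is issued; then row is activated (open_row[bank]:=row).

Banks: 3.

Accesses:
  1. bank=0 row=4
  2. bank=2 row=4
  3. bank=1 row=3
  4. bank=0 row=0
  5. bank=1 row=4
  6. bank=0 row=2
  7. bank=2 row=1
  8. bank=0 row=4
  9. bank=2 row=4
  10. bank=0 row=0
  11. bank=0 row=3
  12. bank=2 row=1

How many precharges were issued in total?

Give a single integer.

Answer: 9

Derivation:
Acc 1: bank0 row4 -> MISS (open row4); precharges=0
Acc 2: bank2 row4 -> MISS (open row4); precharges=0
Acc 3: bank1 row3 -> MISS (open row3); precharges=0
Acc 4: bank0 row0 -> MISS (open row0); precharges=1
Acc 5: bank1 row4 -> MISS (open row4); precharges=2
Acc 6: bank0 row2 -> MISS (open row2); precharges=3
Acc 7: bank2 row1 -> MISS (open row1); precharges=4
Acc 8: bank0 row4 -> MISS (open row4); precharges=5
Acc 9: bank2 row4 -> MISS (open row4); precharges=6
Acc 10: bank0 row0 -> MISS (open row0); precharges=7
Acc 11: bank0 row3 -> MISS (open row3); precharges=8
Acc 12: bank2 row1 -> MISS (open row1); precharges=9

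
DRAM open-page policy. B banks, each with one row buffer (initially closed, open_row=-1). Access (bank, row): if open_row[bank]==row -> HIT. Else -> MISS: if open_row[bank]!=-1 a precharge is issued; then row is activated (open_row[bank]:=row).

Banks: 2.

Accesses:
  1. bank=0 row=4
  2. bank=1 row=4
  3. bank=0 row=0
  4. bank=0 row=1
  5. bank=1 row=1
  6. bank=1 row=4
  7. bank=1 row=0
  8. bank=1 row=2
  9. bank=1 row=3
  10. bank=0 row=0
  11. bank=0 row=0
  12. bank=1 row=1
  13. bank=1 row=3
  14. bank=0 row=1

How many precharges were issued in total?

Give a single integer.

Answer: 11

Derivation:
Acc 1: bank0 row4 -> MISS (open row4); precharges=0
Acc 2: bank1 row4 -> MISS (open row4); precharges=0
Acc 3: bank0 row0 -> MISS (open row0); precharges=1
Acc 4: bank0 row1 -> MISS (open row1); precharges=2
Acc 5: bank1 row1 -> MISS (open row1); precharges=3
Acc 6: bank1 row4 -> MISS (open row4); precharges=4
Acc 7: bank1 row0 -> MISS (open row0); precharges=5
Acc 8: bank1 row2 -> MISS (open row2); precharges=6
Acc 9: bank1 row3 -> MISS (open row3); precharges=7
Acc 10: bank0 row0 -> MISS (open row0); precharges=8
Acc 11: bank0 row0 -> HIT
Acc 12: bank1 row1 -> MISS (open row1); precharges=9
Acc 13: bank1 row3 -> MISS (open row3); precharges=10
Acc 14: bank0 row1 -> MISS (open row1); precharges=11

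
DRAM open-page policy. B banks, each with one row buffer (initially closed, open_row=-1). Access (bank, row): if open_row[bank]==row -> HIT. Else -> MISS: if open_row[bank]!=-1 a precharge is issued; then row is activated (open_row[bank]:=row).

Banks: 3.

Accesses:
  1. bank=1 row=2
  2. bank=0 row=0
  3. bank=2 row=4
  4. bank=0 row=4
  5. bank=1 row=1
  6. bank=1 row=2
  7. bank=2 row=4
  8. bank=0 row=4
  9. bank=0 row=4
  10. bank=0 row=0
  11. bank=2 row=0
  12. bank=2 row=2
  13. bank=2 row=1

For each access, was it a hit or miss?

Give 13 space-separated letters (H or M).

Acc 1: bank1 row2 -> MISS (open row2); precharges=0
Acc 2: bank0 row0 -> MISS (open row0); precharges=0
Acc 3: bank2 row4 -> MISS (open row4); precharges=0
Acc 4: bank0 row4 -> MISS (open row4); precharges=1
Acc 5: bank1 row1 -> MISS (open row1); precharges=2
Acc 6: bank1 row2 -> MISS (open row2); precharges=3
Acc 7: bank2 row4 -> HIT
Acc 8: bank0 row4 -> HIT
Acc 9: bank0 row4 -> HIT
Acc 10: bank0 row0 -> MISS (open row0); precharges=4
Acc 11: bank2 row0 -> MISS (open row0); precharges=5
Acc 12: bank2 row2 -> MISS (open row2); precharges=6
Acc 13: bank2 row1 -> MISS (open row1); precharges=7

Answer: M M M M M M H H H M M M M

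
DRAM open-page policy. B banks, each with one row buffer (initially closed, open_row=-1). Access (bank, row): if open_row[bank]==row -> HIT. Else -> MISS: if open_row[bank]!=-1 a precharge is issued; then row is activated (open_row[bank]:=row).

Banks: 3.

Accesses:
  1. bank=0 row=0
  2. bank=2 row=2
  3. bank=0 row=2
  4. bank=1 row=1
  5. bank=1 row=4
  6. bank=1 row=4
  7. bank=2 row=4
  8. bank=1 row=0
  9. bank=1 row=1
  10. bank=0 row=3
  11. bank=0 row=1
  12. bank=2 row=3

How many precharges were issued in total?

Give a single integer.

Answer: 8

Derivation:
Acc 1: bank0 row0 -> MISS (open row0); precharges=0
Acc 2: bank2 row2 -> MISS (open row2); precharges=0
Acc 3: bank0 row2 -> MISS (open row2); precharges=1
Acc 4: bank1 row1 -> MISS (open row1); precharges=1
Acc 5: bank1 row4 -> MISS (open row4); precharges=2
Acc 6: bank1 row4 -> HIT
Acc 7: bank2 row4 -> MISS (open row4); precharges=3
Acc 8: bank1 row0 -> MISS (open row0); precharges=4
Acc 9: bank1 row1 -> MISS (open row1); precharges=5
Acc 10: bank0 row3 -> MISS (open row3); precharges=6
Acc 11: bank0 row1 -> MISS (open row1); precharges=7
Acc 12: bank2 row3 -> MISS (open row3); precharges=8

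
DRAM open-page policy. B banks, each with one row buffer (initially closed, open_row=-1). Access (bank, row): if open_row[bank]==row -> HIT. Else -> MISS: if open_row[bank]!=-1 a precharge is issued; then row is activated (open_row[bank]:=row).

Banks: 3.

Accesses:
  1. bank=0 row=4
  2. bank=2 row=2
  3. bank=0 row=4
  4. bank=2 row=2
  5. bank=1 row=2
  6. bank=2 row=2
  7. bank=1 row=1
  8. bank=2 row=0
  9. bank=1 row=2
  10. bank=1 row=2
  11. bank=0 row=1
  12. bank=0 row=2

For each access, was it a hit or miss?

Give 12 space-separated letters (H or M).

Answer: M M H H M H M M M H M M

Derivation:
Acc 1: bank0 row4 -> MISS (open row4); precharges=0
Acc 2: bank2 row2 -> MISS (open row2); precharges=0
Acc 3: bank0 row4 -> HIT
Acc 4: bank2 row2 -> HIT
Acc 5: bank1 row2 -> MISS (open row2); precharges=0
Acc 6: bank2 row2 -> HIT
Acc 7: bank1 row1 -> MISS (open row1); precharges=1
Acc 8: bank2 row0 -> MISS (open row0); precharges=2
Acc 9: bank1 row2 -> MISS (open row2); precharges=3
Acc 10: bank1 row2 -> HIT
Acc 11: bank0 row1 -> MISS (open row1); precharges=4
Acc 12: bank0 row2 -> MISS (open row2); precharges=5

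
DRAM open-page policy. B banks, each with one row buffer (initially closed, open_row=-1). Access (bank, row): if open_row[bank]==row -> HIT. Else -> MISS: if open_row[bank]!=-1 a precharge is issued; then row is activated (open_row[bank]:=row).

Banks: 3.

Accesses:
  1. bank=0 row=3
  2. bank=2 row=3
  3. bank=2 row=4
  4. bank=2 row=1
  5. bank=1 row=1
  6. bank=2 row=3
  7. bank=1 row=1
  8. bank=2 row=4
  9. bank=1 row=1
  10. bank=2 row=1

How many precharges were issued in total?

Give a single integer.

Answer: 5

Derivation:
Acc 1: bank0 row3 -> MISS (open row3); precharges=0
Acc 2: bank2 row3 -> MISS (open row3); precharges=0
Acc 3: bank2 row4 -> MISS (open row4); precharges=1
Acc 4: bank2 row1 -> MISS (open row1); precharges=2
Acc 5: bank1 row1 -> MISS (open row1); precharges=2
Acc 6: bank2 row3 -> MISS (open row3); precharges=3
Acc 7: bank1 row1 -> HIT
Acc 8: bank2 row4 -> MISS (open row4); precharges=4
Acc 9: bank1 row1 -> HIT
Acc 10: bank2 row1 -> MISS (open row1); precharges=5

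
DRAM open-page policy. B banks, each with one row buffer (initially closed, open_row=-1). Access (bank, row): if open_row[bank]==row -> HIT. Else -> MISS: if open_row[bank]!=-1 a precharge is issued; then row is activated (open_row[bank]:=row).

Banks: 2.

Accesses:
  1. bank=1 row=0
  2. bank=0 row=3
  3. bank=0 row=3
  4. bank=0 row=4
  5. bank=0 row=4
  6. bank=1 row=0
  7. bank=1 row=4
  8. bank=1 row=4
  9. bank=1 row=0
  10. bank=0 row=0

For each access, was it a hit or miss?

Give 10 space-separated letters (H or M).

Answer: M M H M H H M H M M

Derivation:
Acc 1: bank1 row0 -> MISS (open row0); precharges=0
Acc 2: bank0 row3 -> MISS (open row3); precharges=0
Acc 3: bank0 row3 -> HIT
Acc 4: bank0 row4 -> MISS (open row4); precharges=1
Acc 5: bank0 row4 -> HIT
Acc 6: bank1 row0 -> HIT
Acc 7: bank1 row4 -> MISS (open row4); precharges=2
Acc 8: bank1 row4 -> HIT
Acc 9: bank1 row0 -> MISS (open row0); precharges=3
Acc 10: bank0 row0 -> MISS (open row0); precharges=4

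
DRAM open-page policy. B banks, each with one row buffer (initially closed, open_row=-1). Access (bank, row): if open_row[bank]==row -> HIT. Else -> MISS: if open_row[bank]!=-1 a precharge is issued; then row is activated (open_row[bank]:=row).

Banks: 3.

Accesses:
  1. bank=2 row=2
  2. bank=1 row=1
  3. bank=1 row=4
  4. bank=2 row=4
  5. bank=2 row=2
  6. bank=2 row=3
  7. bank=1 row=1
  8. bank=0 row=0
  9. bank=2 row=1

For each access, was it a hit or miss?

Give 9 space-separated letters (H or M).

Acc 1: bank2 row2 -> MISS (open row2); precharges=0
Acc 2: bank1 row1 -> MISS (open row1); precharges=0
Acc 3: bank1 row4 -> MISS (open row4); precharges=1
Acc 4: bank2 row4 -> MISS (open row4); precharges=2
Acc 5: bank2 row2 -> MISS (open row2); precharges=3
Acc 6: bank2 row3 -> MISS (open row3); precharges=4
Acc 7: bank1 row1 -> MISS (open row1); precharges=5
Acc 8: bank0 row0 -> MISS (open row0); precharges=5
Acc 9: bank2 row1 -> MISS (open row1); precharges=6

Answer: M M M M M M M M M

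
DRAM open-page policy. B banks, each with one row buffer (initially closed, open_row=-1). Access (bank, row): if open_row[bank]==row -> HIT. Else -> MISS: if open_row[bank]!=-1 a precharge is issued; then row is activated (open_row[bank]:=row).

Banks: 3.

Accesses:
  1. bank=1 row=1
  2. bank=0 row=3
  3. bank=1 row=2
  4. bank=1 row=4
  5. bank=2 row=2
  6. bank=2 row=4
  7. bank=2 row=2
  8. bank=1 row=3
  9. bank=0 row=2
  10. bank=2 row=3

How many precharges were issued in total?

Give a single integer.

Answer: 7

Derivation:
Acc 1: bank1 row1 -> MISS (open row1); precharges=0
Acc 2: bank0 row3 -> MISS (open row3); precharges=0
Acc 3: bank1 row2 -> MISS (open row2); precharges=1
Acc 4: bank1 row4 -> MISS (open row4); precharges=2
Acc 5: bank2 row2 -> MISS (open row2); precharges=2
Acc 6: bank2 row4 -> MISS (open row4); precharges=3
Acc 7: bank2 row2 -> MISS (open row2); precharges=4
Acc 8: bank1 row3 -> MISS (open row3); precharges=5
Acc 9: bank0 row2 -> MISS (open row2); precharges=6
Acc 10: bank2 row3 -> MISS (open row3); precharges=7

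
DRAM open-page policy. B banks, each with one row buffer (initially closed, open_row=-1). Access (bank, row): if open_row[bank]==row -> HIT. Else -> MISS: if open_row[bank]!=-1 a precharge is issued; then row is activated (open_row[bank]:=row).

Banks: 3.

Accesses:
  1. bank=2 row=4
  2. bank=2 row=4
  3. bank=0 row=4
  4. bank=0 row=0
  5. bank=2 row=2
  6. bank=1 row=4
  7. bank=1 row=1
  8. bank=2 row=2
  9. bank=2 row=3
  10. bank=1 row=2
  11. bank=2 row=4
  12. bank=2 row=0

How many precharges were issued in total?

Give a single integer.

Answer: 7

Derivation:
Acc 1: bank2 row4 -> MISS (open row4); precharges=0
Acc 2: bank2 row4 -> HIT
Acc 3: bank0 row4 -> MISS (open row4); precharges=0
Acc 4: bank0 row0 -> MISS (open row0); precharges=1
Acc 5: bank2 row2 -> MISS (open row2); precharges=2
Acc 6: bank1 row4 -> MISS (open row4); precharges=2
Acc 7: bank1 row1 -> MISS (open row1); precharges=3
Acc 8: bank2 row2 -> HIT
Acc 9: bank2 row3 -> MISS (open row3); precharges=4
Acc 10: bank1 row2 -> MISS (open row2); precharges=5
Acc 11: bank2 row4 -> MISS (open row4); precharges=6
Acc 12: bank2 row0 -> MISS (open row0); precharges=7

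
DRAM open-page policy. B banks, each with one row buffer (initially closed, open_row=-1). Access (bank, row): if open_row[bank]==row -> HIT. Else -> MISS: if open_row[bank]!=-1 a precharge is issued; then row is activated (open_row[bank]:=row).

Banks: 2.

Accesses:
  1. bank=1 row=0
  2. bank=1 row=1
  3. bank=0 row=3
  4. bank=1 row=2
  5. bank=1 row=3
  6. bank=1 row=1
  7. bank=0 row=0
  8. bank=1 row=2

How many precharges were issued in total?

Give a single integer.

Acc 1: bank1 row0 -> MISS (open row0); precharges=0
Acc 2: bank1 row1 -> MISS (open row1); precharges=1
Acc 3: bank0 row3 -> MISS (open row3); precharges=1
Acc 4: bank1 row2 -> MISS (open row2); precharges=2
Acc 5: bank1 row3 -> MISS (open row3); precharges=3
Acc 6: bank1 row1 -> MISS (open row1); precharges=4
Acc 7: bank0 row0 -> MISS (open row0); precharges=5
Acc 8: bank1 row2 -> MISS (open row2); precharges=6

Answer: 6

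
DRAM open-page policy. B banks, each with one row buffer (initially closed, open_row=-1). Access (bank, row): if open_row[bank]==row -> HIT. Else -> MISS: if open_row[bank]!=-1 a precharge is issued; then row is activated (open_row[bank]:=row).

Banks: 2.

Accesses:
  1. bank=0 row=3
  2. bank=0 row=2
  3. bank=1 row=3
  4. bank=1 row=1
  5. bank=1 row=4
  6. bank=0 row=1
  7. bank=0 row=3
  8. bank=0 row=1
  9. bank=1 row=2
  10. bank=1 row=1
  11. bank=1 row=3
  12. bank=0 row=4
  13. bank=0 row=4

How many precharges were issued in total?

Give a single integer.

Answer: 10

Derivation:
Acc 1: bank0 row3 -> MISS (open row3); precharges=0
Acc 2: bank0 row2 -> MISS (open row2); precharges=1
Acc 3: bank1 row3 -> MISS (open row3); precharges=1
Acc 4: bank1 row1 -> MISS (open row1); precharges=2
Acc 5: bank1 row4 -> MISS (open row4); precharges=3
Acc 6: bank0 row1 -> MISS (open row1); precharges=4
Acc 7: bank0 row3 -> MISS (open row3); precharges=5
Acc 8: bank0 row1 -> MISS (open row1); precharges=6
Acc 9: bank1 row2 -> MISS (open row2); precharges=7
Acc 10: bank1 row1 -> MISS (open row1); precharges=8
Acc 11: bank1 row3 -> MISS (open row3); precharges=9
Acc 12: bank0 row4 -> MISS (open row4); precharges=10
Acc 13: bank0 row4 -> HIT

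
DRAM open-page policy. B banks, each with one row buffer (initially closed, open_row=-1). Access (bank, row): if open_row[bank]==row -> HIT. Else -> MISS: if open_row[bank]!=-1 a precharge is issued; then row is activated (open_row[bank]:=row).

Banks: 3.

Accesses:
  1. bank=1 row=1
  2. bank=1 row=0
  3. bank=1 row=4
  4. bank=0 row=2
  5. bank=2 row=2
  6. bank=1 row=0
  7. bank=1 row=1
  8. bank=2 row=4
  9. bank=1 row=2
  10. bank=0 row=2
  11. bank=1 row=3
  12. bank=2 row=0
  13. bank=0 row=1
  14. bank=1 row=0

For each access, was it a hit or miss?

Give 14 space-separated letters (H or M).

Acc 1: bank1 row1 -> MISS (open row1); precharges=0
Acc 2: bank1 row0 -> MISS (open row0); precharges=1
Acc 3: bank1 row4 -> MISS (open row4); precharges=2
Acc 4: bank0 row2 -> MISS (open row2); precharges=2
Acc 5: bank2 row2 -> MISS (open row2); precharges=2
Acc 6: bank1 row0 -> MISS (open row0); precharges=3
Acc 7: bank1 row1 -> MISS (open row1); precharges=4
Acc 8: bank2 row4 -> MISS (open row4); precharges=5
Acc 9: bank1 row2 -> MISS (open row2); precharges=6
Acc 10: bank0 row2 -> HIT
Acc 11: bank1 row3 -> MISS (open row3); precharges=7
Acc 12: bank2 row0 -> MISS (open row0); precharges=8
Acc 13: bank0 row1 -> MISS (open row1); precharges=9
Acc 14: bank1 row0 -> MISS (open row0); precharges=10

Answer: M M M M M M M M M H M M M M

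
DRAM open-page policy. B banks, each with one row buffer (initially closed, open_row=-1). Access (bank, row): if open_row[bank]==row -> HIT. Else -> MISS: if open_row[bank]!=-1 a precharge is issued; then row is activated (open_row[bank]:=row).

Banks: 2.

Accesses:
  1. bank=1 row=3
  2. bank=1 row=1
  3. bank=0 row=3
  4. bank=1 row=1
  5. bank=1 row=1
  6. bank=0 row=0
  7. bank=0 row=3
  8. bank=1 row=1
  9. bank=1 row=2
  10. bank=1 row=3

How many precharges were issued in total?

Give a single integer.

Acc 1: bank1 row3 -> MISS (open row3); precharges=0
Acc 2: bank1 row1 -> MISS (open row1); precharges=1
Acc 3: bank0 row3 -> MISS (open row3); precharges=1
Acc 4: bank1 row1 -> HIT
Acc 5: bank1 row1 -> HIT
Acc 6: bank0 row0 -> MISS (open row0); precharges=2
Acc 7: bank0 row3 -> MISS (open row3); precharges=3
Acc 8: bank1 row1 -> HIT
Acc 9: bank1 row2 -> MISS (open row2); precharges=4
Acc 10: bank1 row3 -> MISS (open row3); precharges=5

Answer: 5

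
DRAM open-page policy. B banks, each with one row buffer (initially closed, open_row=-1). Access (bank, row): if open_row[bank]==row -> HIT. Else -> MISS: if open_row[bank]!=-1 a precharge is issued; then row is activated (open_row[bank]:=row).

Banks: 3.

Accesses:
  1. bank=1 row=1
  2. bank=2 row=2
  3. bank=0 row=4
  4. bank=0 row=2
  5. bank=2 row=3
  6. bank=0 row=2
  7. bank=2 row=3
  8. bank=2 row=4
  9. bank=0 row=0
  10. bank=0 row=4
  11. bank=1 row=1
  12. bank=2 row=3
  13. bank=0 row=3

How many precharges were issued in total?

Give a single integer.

Acc 1: bank1 row1 -> MISS (open row1); precharges=0
Acc 2: bank2 row2 -> MISS (open row2); precharges=0
Acc 3: bank0 row4 -> MISS (open row4); precharges=0
Acc 4: bank0 row2 -> MISS (open row2); precharges=1
Acc 5: bank2 row3 -> MISS (open row3); precharges=2
Acc 6: bank0 row2 -> HIT
Acc 7: bank2 row3 -> HIT
Acc 8: bank2 row4 -> MISS (open row4); precharges=3
Acc 9: bank0 row0 -> MISS (open row0); precharges=4
Acc 10: bank0 row4 -> MISS (open row4); precharges=5
Acc 11: bank1 row1 -> HIT
Acc 12: bank2 row3 -> MISS (open row3); precharges=6
Acc 13: bank0 row3 -> MISS (open row3); precharges=7

Answer: 7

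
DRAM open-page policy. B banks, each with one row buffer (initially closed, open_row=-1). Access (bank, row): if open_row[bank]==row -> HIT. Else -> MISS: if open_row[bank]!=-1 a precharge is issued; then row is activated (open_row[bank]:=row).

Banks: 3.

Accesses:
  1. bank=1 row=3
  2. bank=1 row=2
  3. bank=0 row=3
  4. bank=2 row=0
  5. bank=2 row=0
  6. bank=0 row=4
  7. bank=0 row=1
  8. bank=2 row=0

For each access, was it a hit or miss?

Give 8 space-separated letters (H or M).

Answer: M M M M H M M H

Derivation:
Acc 1: bank1 row3 -> MISS (open row3); precharges=0
Acc 2: bank1 row2 -> MISS (open row2); precharges=1
Acc 3: bank0 row3 -> MISS (open row3); precharges=1
Acc 4: bank2 row0 -> MISS (open row0); precharges=1
Acc 5: bank2 row0 -> HIT
Acc 6: bank0 row4 -> MISS (open row4); precharges=2
Acc 7: bank0 row1 -> MISS (open row1); precharges=3
Acc 8: bank2 row0 -> HIT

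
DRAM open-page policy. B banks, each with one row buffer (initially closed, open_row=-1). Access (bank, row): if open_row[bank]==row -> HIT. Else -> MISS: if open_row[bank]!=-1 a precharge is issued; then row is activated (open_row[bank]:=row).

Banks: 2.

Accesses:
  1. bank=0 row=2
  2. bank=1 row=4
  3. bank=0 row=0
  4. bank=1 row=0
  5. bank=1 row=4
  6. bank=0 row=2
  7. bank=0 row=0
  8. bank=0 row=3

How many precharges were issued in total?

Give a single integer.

Acc 1: bank0 row2 -> MISS (open row2); precharges=0
Acc 2: bank1 row4 -> MISS (open row4); precharges=0
Acc 3: bank0 row0 -> MISS (open row0); precharges=1
Acc 4: bank1 row0 -> MISS (open row0); precharges=2
Acc 5: bank1 row4 -> MISS (open row4); precharges=3
Acc 6: bank0 row2 -> MISS (open row2); precharges=4
Acc 7: bank0 row0 -> MISS (open row0); precharges=5
Acc 8: bank0 row3 -> MISS (open row3); precharges=6

Answer: 6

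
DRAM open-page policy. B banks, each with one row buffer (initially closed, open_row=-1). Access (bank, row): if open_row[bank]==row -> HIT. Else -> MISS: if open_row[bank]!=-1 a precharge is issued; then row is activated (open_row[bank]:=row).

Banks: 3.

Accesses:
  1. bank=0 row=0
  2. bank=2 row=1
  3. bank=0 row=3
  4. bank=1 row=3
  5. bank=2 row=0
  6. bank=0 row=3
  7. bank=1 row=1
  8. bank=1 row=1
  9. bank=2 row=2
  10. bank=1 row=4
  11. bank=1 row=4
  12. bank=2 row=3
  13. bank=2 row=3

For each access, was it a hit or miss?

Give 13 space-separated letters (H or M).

Acc 1: bank0 row0 -> MISS (open row0); precharges=0
Acc 2: bank2 row1 -> MISS (open row1); precharges=0
Acc 3: bank0 row3 -> MISS (open row3); precharges=1
Acc 4: bank1 row3 -> MISS (open row3); precharges=1
Acc 5: bank2 row0 -> MISS (open row0); precharges=2
Acc 6: bank0 row3 -> HIT
Acc 7: bank1 row1 -> MISS (open row1); precharges=3
Acc 8: bank1 row1 -> HIT
Acc 9: bank2 row2 -> MISS (open row2); precharges=4
Acc 10: bank1 row4 -> MISS (open row4); precharges=5
Acc 11: bank1 row4 -> HIT
Acc 12: bank2 row3 -> MISS (open row3); precharges=6
Acc 13: bank2 row3 -> HIT

Answer: M M M M M H M H M M H M H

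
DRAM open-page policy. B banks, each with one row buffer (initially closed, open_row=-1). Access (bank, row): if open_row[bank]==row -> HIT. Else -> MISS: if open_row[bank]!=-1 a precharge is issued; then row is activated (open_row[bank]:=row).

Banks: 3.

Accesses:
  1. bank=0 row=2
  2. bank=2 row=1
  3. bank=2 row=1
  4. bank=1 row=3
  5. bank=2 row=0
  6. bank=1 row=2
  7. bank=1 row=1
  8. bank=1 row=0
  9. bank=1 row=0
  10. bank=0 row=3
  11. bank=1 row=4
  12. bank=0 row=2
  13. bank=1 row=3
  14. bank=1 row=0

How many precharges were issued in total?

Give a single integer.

Answer: 9

Derivation:
Acc 1: bank0 row2 -> MISS (open row2); precharges=0
Acc 2: bank2 row1 -> MISS (open row1); precharges=0
Acc 3: bank2 row1 -> HIT
Acc 4: bank1 row3 -> MISS (open row3); precharges=0
Acc 5: bank2 row0 -> MISS (open row0); precharges=1
Acc 6: bank1 row2 -> MISS (open row2); precharges=2
Acc 7: bank1 row1 -> MISS (open row1); precharges=3
Acc 8: bank1 row0 -> MISS (open row0); precharges=4
Acc 9: bank1 row0 -> HIT
Acc 10: bank0 row3 -> MISS (open row3); precharges=5
Acc 11: bank1 row4 -> MISS (open row4); precharges=6
Acc 12: bank0 row2 -> MISS (open row2); precharges=7
Acc 13: bank1 row3 -> MISS (open row3); precharges=8
Acc 14: bank1 row0 -> MISS (open row0); precharges=9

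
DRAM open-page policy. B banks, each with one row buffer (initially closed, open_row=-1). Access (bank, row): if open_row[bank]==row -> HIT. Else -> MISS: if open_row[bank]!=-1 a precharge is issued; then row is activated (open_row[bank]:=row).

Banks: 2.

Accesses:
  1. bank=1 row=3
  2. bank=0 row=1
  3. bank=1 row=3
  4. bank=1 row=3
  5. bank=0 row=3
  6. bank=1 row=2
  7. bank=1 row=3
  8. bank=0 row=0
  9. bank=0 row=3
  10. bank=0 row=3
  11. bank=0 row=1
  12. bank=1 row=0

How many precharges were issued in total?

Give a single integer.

Answer: 7

Derivation:
Acc 1: bank1 row3 -> MISS (open row3); precharges=0
Acc 2: bank0 row1 -> MISS (open row1); precharges=0
Acc 3: bank1 row3 -> HIT
Acc 4: bank1 row3 -> HIT
Acc 5: bank0 row3 -> MISS (open row3); precharges=1
Acc 6: bank1 row2 -> MISS (open row2); precharges=2
Acc 7: bank1 row3 -> MISS (open row3); precharges=3
Acc 8: bank0 row0 -> MISS (open row0); precharges=4
Acc 9: bank0 row3 -> MISS (open row3); precharges=5
Acc 10: bank0 row3 -> HIT
Acc 11: bank0 row1 -> MISS (open row1); precharges=6
Acc 12: bank1 row0 -> MISS (open row0); precharges=7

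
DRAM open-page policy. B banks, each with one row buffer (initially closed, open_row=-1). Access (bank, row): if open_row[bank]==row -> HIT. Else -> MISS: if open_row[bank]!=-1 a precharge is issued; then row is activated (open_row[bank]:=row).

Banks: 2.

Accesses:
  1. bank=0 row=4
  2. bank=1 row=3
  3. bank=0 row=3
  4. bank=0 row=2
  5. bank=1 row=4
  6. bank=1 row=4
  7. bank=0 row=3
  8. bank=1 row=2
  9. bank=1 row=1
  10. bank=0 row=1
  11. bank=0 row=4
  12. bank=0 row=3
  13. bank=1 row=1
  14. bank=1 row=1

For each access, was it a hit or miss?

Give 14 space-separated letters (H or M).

Answer: M M M M M H M M M M M M H H

Derivation:
Acc 1: bank0 row4 -> MISS (open row4); precharges=0
Acc 2: bank1 row3 -> MISS (open row3); precharges=0
Acc 3: bank0 row3 -> MISS (open row3); precharges=1
Acc 4: bank0 row2 -> MISS (open row2); precharges=2
Acc 5: bank1 row4 -> MISS (open row4); precharges=3
Acc 6: bank1 row4 -> HIT
Acc 7: bank0 row3 -> MISS (open row3); precharges=4
Acc 8: bank1 row2 -> MISS (open row2); precharges=5
Acc 9: bank1 row1 -> MISS (open row1); precharges=6
Acc 10: bank0 row1 -> MISS (open row1); precharges=7
Acc 11: bank0 row4 -> MISS (open row4); precharges=8
Acc 12: bank0 row3 -> MISS (open row3); precharges=9
Acc 13: bank1 row1 -> HIT
Acc 14: bank1 row1 -> HIT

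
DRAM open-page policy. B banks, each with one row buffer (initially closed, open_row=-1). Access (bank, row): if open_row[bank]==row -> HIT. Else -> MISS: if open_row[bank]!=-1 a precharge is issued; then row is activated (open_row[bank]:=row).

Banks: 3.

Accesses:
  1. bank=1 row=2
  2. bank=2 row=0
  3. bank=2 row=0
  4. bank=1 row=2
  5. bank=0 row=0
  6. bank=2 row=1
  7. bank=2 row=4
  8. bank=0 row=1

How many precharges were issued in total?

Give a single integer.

Acc 1: bank1 row2 -> MISS (open row2); precharges=0
Acc 2: bank2 row0 -> MISS (open row0); precharges=0
Acc 3: bank2 row0 -> HIT
Acc 4: bank1 row2 -> HIT
Acc 5: bank0 row0 -> MISS (open row0); precharges=0
Acc 6: bank2 row1 -> MISS (open row1); precharges=1
Acc 7: bank2 row4 -> MISS (open row4); precharges=2
Acc 8: bank0 row1 -> MISS (open row1); precharges=3

Answer: 3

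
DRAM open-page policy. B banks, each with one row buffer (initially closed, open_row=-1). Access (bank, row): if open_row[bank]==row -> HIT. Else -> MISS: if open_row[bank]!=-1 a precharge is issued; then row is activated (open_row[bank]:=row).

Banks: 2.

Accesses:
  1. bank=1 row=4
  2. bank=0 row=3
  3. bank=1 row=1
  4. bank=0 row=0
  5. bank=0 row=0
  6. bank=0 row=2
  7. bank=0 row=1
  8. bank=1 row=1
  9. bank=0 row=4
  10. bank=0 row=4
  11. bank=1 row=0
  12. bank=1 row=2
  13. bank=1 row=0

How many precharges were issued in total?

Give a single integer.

Answer: 8

Derivation:
Acc 1: bank1 row4 -> MISS (open row4); precharges=0
Acc 2: bank0 row3 -> MISS (open row3); precharges=0
Acc 3: bank1 row1 -> MISS (open row1); precharges=1
Acc 4: bank0 row0 -> MISS (open row0); precharges=2
Acc 5: bank0 row0 -> HIT
Acc 6: bank0 row2 -> MISS (open row2); precharges=3
Acc 7: bank0 row1 -> MISS (open row1); precharges=4
Acc 8: bank1 row1 -> HIT
Acc 9: bank0 row4 -> MISS (open row4); precharges=5
Acc 10: bank0 row4 -> HIT
Acc 11: bank1 row0 -> MISS (open row0); precharges=6
Acc 12: bank1 row2 -> MISS (open row2); precharges=7
Acc 13: bank1 row0 -> MISS (open row0); precharges=8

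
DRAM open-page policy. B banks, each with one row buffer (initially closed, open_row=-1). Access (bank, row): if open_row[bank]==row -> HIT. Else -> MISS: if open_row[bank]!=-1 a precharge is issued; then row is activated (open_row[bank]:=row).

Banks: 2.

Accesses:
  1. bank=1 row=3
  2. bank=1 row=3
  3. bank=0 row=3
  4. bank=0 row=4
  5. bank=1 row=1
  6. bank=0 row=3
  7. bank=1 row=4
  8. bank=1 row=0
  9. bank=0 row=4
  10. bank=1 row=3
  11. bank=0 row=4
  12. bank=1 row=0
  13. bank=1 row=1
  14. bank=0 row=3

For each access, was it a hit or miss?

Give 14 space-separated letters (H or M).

Answer: M H M M M M M M M M H M M M

Derivation:
Acc 1: bank1 row3 -> MISS (open row3); precharges=0
Acc 2: bank1 row3 -> HIT
Acc 3: bank0 row3 -> MISS (open row3); precharges=0
Acc 4: bank0 row4 -> MISS (open row4); precharges=1
Acc 5: bank1 row1 -> MISS (open row1); precharges=2
Acc 6: bank0 row3 -> MISS (open row3); precharges=3
Acc 7: bank1 row4 -> MISS (open row4); precharges=4
Acc 8: bank1 row0 -> MISS (open row0); precharges=5
Acc 9: bank0 row4 -> MISS (open row4); precharges=6
Acc 10: bank1 row3 -> MISS (open row3); precharges=7
Acc 11: bank0 row4 -> HIT
Acc 12: bank1 row0 -> MISS (open row0); precharges=8
Acc 13: bank1 row1 -> MISS (open row1); precharges=9
Acc 14: bank0 row3 -> MISS (open row3); precharges=10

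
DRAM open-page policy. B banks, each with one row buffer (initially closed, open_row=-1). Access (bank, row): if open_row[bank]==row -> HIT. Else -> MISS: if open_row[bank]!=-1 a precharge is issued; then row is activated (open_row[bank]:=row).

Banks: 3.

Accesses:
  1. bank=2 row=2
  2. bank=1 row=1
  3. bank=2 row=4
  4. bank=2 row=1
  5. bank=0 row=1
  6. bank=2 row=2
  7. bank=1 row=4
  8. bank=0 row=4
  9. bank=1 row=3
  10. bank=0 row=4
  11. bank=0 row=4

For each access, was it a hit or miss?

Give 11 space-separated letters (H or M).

Acc 1: bank2 row2 -> MISS (open row2); precharges=0
Acc 2: bank1 row1 -> MISS (open row1); precharges=0
Acc 3: bank2 row4 -> MISS (open row4); precharges=1
Acc 4: bank2 row1 -> MISS (open row1); precharges=2
Acc 5: bank0 row1 -> MISS (open row1); precharges=2
Acc 6: bank2 row2 -> MISS (open row2); precharges=3
Acc 7: bank1 row4 -> MISS (open row4); precharges=4
Acc 8: bank0 row4 -> MISS (open row4); precharges=5
Acc 9: bank1 row3 -> MISS (open row3); precharges=6
Acc 10: bank0 row4 -> HIT
Acc 11: bank0 row4 -> HIT

Answer: M M M M M M M M M H H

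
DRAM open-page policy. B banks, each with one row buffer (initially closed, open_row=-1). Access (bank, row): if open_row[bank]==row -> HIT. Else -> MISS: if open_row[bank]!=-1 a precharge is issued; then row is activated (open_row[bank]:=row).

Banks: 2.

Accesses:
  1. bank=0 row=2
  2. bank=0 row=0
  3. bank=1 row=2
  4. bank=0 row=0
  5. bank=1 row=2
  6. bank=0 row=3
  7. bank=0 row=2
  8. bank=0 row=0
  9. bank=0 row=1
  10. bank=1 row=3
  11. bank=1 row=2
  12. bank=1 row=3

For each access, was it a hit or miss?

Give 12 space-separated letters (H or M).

Answer: M M M H H M M M M M M M

Derivation:
Acc 1: bank0 row2 -> MISS (open row2); precharges=0
Acc 2: bank0 row0 -> MISS (open row0); precharges=1
Acc 3: bank1 row2 -> MISS (open row2); precharges=1
Acc 4: bank0 row0 -> HIT
Acc 5: bank1 row2 -> HIT
Acc 6: bank0 row3 -> MISS (open row3); precharges=2
Acc 7: bank0 row2 -> MISS (open row2); precharges=3
Acc 8: bank0 row0 -> MISS (open row0); precharges=4
Acc 9: bank0 row1 -> MISS (open row1); precharges=5
Acc 10: bank1 row3 -> MISS (open row3); precharges=6
Acc 11: bank1 row2 -> MISS (open row2); precharges=7
Acc 12: bank1 row3 -> MISS (open row3); precharges=8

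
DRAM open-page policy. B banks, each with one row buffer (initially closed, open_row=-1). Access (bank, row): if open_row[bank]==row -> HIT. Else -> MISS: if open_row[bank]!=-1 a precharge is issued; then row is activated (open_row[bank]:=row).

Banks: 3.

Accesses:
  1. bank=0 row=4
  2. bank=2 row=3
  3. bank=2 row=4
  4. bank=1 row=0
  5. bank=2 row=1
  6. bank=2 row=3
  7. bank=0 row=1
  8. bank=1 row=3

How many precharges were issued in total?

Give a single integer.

Answer: 5

Derivation:
Acc 1: bank0 row4 -> MISS (open row4); precharges=0
Acc 2: bank2 row3 -> MISS (open row3); precharges=0
Acc 3: bank2 row4 -> MISS (open row4); precharges=1
Acc 4: bank1 row0 -> MISS (open row0); precharges=1
Acc 5: bank2 row1 -> MISS (open row1); precharges=2
Acc 6: bank2 row3 -> MISS (open row3); precharges=3
Acc 7: bank0 row1 -> MISS (open row1); precharges=4
Acc 8: bank1 row3 -> MISS (open row3); precharges=5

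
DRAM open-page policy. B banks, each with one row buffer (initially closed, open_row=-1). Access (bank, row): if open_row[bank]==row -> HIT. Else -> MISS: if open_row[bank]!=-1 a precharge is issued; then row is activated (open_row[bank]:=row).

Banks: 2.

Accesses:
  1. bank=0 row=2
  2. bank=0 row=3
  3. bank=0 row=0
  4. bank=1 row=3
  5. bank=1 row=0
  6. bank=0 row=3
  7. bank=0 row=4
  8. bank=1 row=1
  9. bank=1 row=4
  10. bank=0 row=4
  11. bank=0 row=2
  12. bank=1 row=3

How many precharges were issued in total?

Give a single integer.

Acc 1: bank0 row2 -> MISS (open row2); precharges=0
Acc 2: bank0 row3 -> MISS (open row3); precharges=1
Acc 3: bank0 row0 -> MISS (open row0); precharges=2
Acc 4: bank1 row3 -> MISS (open row3); precharges=2
Acc 5: bank1 row0 -> MISS (open row0); precharges=3
Acc 6: bank0 row3 -> MISS (open row3); precharges=4
Acc 7: bank0 row4 -> MISS (open row4); precharges=5
Acc 8: bank1 row1 -> MISS (open row1); precharges=6
Acc 9: bank1 row4 -> MISS (open row4); precharges=7
Acc 10: bank0 row4 -> HIT
Acc 11: bank0 row2 -> MISS (open row2); precharges=8
Acc 12: bank1 row3 -> MISS (open row3); precharges=9

Answer: 9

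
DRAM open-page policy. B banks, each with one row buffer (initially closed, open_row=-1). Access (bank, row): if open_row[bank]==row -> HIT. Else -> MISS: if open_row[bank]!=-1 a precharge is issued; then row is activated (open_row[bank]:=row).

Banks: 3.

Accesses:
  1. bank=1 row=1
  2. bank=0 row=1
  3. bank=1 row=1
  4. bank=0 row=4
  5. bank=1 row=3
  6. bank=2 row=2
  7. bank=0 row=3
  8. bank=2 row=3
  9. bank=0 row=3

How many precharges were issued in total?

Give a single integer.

Acc 1: bank1 row1 -> MISS (open row1); precharges=0
Acc 2: bank0 row1 -> MISS (open row1); precharges=0
Acc 3: bank1 row1 -> HIT
Acc 4: bank0 row4 -> MISS (open row4); precharges=1
Acc 5: bank1 row3 -> MISS (open row3); precharges=2
Acc 6: bank2 row2 -> MISS (open row2); precharges=2
Acc 7: bank0 row3 -> MISS (open row3); precharges=3
Acc 8: bank2 row3 -> MISS (open row3); precharges=4
Acc 9: bank0 row3 -> HIT

Answer: 4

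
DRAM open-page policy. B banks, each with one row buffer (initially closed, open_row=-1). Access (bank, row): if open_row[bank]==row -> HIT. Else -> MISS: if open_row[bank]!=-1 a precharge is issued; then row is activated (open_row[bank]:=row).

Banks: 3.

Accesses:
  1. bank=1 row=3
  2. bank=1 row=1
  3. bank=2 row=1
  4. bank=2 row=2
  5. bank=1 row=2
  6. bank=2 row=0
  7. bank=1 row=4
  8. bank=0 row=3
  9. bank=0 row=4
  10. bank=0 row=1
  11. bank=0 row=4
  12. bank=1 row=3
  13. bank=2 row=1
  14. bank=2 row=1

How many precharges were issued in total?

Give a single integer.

Answer: 10

Derivation:
Acc 1: bank1 row3 -> MISS (open row3); precharges=0
Acc 2: bank1 row1 -> MISS (open row1); precharges=1
Acc 3: bank2 row1 -> MISS (open row1); precharges=1
Acc 4: bank2 row2 -> MISS (open row2); precharges=2
Acc 5: bank1 row2 -> MISS (open row2); precharges=3
Acc 6: bank2 row0 -> MISS (open row0); precharges=4
Acc 7: bank1 row4 -> MISS (open row4); precharges=5
Acc 8: bank0 row3 -> MISS (open row3); precharges=5
Acc 9: bank0 row4 -> MISS (open row4); precharges=6
Acc 10: bank0 row1 -> MISS (open row1); precharges=7
Acc 11: bank0 row4 -> MISS (open row4); precharges=8
Acc 12: bank1 row3 -> MISS (open row3); precharges=9
Acc 13: bank2 row1 -> MISS (open row1); precharges=10
Acc 14: bank2 row1 -> HIT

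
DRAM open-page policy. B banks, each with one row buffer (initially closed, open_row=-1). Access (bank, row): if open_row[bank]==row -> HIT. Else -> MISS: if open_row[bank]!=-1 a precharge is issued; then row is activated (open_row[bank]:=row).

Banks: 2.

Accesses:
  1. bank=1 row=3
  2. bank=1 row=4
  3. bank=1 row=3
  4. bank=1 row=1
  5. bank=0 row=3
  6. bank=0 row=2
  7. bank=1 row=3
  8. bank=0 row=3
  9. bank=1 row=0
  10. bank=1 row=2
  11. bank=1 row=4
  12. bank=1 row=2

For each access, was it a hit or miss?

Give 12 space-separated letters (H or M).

Answer: M M M M M M M M M M M M

Derivation:
Acc 1: bank1 row3 -> MISS (open row3); precharges=0
Acc 2: bank1 row4 -> MISS (open row4); precharges=1
Acc 3: bank1 row3 -> MISS (open row3); precharges=2
Acc 4: bank1 row1 -> MISS (open row1); precharges=3
Acc 5: bank0 row3 -> MISS (open row3); precharges=3
Acc 6: bank0 row2 -> MISS (open row2); precharges=4
Acc 7: bank1 row3 -> MISS (open row3); precharges=5
Acc 8: bank0 row3 -> MISS (open row3); precharges=6
Acc 9: bank1 row0 -> MISS (open row0); precharges=7
Acc 10: bank1 row2 -> MISS (open row2); precharges=8
Acc 11: bank1 row4 -> MISS (open row4); precharges=9
Acc 12: bank1 row2 -> MISS (open row2); precharges=10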